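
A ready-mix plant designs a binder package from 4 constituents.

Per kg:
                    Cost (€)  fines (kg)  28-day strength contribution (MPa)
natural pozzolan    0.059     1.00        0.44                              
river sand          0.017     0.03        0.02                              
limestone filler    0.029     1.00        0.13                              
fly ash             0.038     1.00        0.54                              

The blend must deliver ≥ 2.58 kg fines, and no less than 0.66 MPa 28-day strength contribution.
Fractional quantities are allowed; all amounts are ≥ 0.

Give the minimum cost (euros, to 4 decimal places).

Treat it as an LP. Let x1 = kg of natural pozzolan, x2 = kg of river sand, x3 = kg of limestone filler, x4 = kg of fly ash.
Minimize 0.059x1 + 0.017x2 + 0.029x3 + 0.038x4 with:
  1x1 + 0.03x2 + 1x3 + 1x4 ≥ 2.58   (fines)
  0.44x1 + 0.02x2 + 0.13x3 + 0.54x4 ≥ 0.66   (28-day strength contribution)
  x1, x2, x3, x4 ≥ 0.
The minimum-cost mix takes nothing from natural pozzolan, river sand — only limestone filler, fly ash. There the fines and 28-day strength contribution constraints are tight.
That vertex is x3 = 1.788, x4 = 0.7917.
Total cost: 0.029·1.788 + 0.038·0.7917 = 0.081937.

€0.0819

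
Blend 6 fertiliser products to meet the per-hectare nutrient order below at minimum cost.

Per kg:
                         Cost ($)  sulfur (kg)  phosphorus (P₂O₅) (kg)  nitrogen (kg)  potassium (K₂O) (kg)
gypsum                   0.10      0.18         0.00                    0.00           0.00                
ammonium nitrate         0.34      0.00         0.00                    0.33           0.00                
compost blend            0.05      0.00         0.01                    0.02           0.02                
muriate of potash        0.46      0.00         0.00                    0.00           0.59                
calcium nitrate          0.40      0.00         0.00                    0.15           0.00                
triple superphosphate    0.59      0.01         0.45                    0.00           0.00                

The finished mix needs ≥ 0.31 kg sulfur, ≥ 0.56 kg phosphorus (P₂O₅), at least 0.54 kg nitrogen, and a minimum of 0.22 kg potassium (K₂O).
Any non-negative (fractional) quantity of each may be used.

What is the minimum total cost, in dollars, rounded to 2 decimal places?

Let x1 = kg of gypsum, x2 = kg of ammonium nitrate, x3 = kg of compost blend, x4 = kg of muriate of potash, x5 = kg of calcium nitrate, x6 = kg of triple superphosphate.
Minimise 0.1x1 + 0.34x2 + 0.05x3 + 0.46x4 + 0.4x5 + 0.59x6 s.t.:
  0.18x1 + 0.01x6 ≥ 0.31   (sulfur)
  0.01x3 + 0.45x6 ≥ 0.56   (phosphorus (P₂O₅))
  0.33x2 + 0.02x3 + 0.15x5 ≥ 0.54   (nitrogen)
  0.02x3 + 0.59x4 ≥ 0.22   (potassium (K₂O))
  x1, x2, x3, x4, x5, x6 ≥ 0.
At the optimum only gypsum, ammonium nitrate, muriate of potash, triple superphosphate are positive (compost blend, calcium nitrate = 0). Binding constraints: sulfur, phosphorus (P₂O₅), nitrogen, potassium (K₂O).
So gypsum = 1.653 kg, ammonium nitrate = 1.636 kg, muriate of potash = 0.3729 kg, triple superphosphate = 1.244 kg.
Total cost: 0.1·1.653 + 0.34·1.636 + 0.46·0.3729 + 0.59·1.244 = 1.6270.

$1.63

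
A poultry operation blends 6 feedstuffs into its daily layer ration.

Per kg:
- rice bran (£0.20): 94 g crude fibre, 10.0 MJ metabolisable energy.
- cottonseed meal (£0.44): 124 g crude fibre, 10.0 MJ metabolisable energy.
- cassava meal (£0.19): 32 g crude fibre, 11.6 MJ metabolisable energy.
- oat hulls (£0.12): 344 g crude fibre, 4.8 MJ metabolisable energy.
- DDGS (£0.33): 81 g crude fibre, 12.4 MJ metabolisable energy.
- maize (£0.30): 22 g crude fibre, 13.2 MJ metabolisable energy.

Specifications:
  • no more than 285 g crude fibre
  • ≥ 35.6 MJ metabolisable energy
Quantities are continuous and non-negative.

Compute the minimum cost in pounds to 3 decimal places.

This is a linear program. Let x1 = kg of rice bran, x2 = kg of cottonseed meal, x3 = kg of cassava meal, x4 = kg of oat hulls, x5 = kg of DDGS, x6 = kg of maize.
min 0.2x1 + 0.44x2 + 0.19x3 + 0.12x4 + 0.33x5 + 0.3x6 subject to:
  94x1 + 124x2 + 32x3 + 344x4 + 81x5 + 22x6 ≤ 285   (crude fibre)
  10x1 + 10x2 + 11.6x3 + 4.8x4 + 12.4x5 + 13.2x6 ≥ 35.6   (metabolisable energy)
  x1, x2, x3, x4, x5, x6 ≥ 0.
The cheapest feasible vertex uses only cassava meal; rice bran, cottonseed meal, oat hulls, DDGS, maize are not used. There the metabolisable energy constraint is tight.
That vertex is x3 = 3.069.
Hence cost = 0.19·3.069 = £0.58311.

£0.583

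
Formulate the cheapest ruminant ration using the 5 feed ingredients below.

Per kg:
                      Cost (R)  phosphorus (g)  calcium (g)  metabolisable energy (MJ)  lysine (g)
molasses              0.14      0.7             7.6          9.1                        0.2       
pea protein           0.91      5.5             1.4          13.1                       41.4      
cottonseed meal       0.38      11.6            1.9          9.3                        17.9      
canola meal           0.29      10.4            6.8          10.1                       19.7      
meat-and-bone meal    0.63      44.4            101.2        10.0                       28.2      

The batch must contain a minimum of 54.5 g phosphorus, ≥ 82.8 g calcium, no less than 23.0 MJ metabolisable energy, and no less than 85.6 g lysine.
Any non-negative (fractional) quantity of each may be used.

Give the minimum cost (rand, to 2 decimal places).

Set it up as a linear program. Let x1 = kg of molasses, x2 = kg of pea protein, x3 = kg of cottonseed meal, x4 = kg of canola meal, x5 = kg of meat-and-bone meal.
min 0.14x1 + 0.91x2 + 0.38x3 + 0.29x4 + 0.63x5 s.t.:
  0.7x1 + 5.5x2 + 11.6x3 + 10.4x4 + 44.4x5 ≥ 54.5   (phosphorus)
  7.6x1 + 1.4x2 + 1.9x3 + 6.8x4 + 101.2x5 ≥ 82.8   (calcium)
  9.1x1 + 13.1x2 + 9.3x3 + 10.1x4 + 10x5 ≥ 23   (metabolisable energy)
  0.2x1 + 41.4x2 + 17.9x3 + 19.7x4 + 28.2x5 ≥ 85.6   (lysine)
  x1, x2, x3, x4, x5 ≥ 0.
The minimum-cost mix takes nothing from molasses, pea protein, cottonseed meal — only canola meal, meat-and-bone meal. Binding constraints: calcium and lysine.
Optimal quantities: canola meal = 3.512 kg, meat-and-bone meal = 0.5822 kg.
Hence cost = 0.29·3.512 + 0.63·0.5822 = R1.3853.

R1.39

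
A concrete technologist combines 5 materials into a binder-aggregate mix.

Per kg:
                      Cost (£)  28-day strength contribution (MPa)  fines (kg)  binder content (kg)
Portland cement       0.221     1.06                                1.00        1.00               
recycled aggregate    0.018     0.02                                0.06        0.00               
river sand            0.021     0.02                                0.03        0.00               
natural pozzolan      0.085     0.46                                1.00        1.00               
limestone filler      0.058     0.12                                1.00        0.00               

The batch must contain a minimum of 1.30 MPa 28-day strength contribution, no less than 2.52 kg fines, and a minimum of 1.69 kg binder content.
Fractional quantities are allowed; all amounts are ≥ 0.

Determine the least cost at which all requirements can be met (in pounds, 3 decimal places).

This is a linear program. Let x1 = kg of Portland cement, x2 = kg of recycled aggregate, x3 = kg of river sand, x4 = kg of natural pozzolan, x5 = kg of limestone filler.
Minimise 0.221x1 + 0.018x2 + 0.021x3 + 0.085x4 + 0.058x5 s.t.:
  1.06x1 + 0.02x2 + 0.02x3 + 0.46x4 + 0.12x5 ≥ 1.3   (28-day strength contribution)
  1x1 + 0.06x2 + 0.03x3 + 1x4 + 1x5 ≥ 2.52   (fines)
  1x1 + 1x4 ≥ 1.69   (binder content)
  x1, x2, x3, x4, x5 ≥ 0.
The minimum-cost mix takes nothing from Portland cement, recycled aggregate, river sand, limestone filler — only natural pozzolan. Binding constraint: 28-day strength contribution.
So natural pozzolan = 2.826 kg.
Cost = 0.085·2.826 = 0.24021.

£0.240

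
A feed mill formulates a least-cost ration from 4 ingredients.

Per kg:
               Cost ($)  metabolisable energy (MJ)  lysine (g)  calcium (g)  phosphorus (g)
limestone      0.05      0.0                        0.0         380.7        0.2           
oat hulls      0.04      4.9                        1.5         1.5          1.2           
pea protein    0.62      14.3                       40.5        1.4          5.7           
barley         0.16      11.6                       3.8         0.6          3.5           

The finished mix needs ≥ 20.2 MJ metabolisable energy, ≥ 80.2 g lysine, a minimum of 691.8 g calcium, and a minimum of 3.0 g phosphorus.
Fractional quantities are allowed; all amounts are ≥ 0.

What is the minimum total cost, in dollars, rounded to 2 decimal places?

Let x1 = kg of limestone, x2 = kg of oat hulls, x3 = kg of pea protein, x4 = kg of barley.
Minimize 0.05x1 + 0.04x2 + 0.62x3 + 0.16x4 s.t.:
  4.9x2 + 14.3x3 + 11.6x4 ≥ 20.2   (metabolisable energy)
  1.5x2 + 40.5x3 + 3.8x4 ≥ 80.2   (lysine)
  380.7x1 + 1.5x2 + 1.4x3 + 0.6x4 ≥ 691.8   (calcium)
  0.2x1 + 1.2x2 + 5.7x3 + 3.5x4 ≥ 3   (phosphorus)
  x1, x2, x3, x4 ≥ 0.
The optimal basis is {limestone, pea protein}; oat hulls, barley drop out. Binding constraints: lysine and calcium.
So limestone = 1.81 kg, pea protein = 1.98 kg.
Total cost: 0.05·1.81 + 0.62·1.98 = 1.3181.

$1.32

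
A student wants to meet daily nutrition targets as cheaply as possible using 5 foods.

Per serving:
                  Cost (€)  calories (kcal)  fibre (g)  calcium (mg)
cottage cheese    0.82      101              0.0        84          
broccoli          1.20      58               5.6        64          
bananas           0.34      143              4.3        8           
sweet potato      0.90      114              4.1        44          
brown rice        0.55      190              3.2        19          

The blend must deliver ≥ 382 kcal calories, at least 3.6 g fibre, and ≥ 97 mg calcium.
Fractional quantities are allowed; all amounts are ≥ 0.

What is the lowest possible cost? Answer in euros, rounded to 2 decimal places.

Treat it as an LP. Let x1 = servings of cottage cheese, x2 = servings of broccoli, x3 = servings of bananas, x4 = servings of sweet potato, x5 = servings of brown rice.
Minimize 0.82x1 + 1.2x2 + 0.34x3 + 0.9x4 + 0.55x5 with:
  101x1 + 58x2 + 143x3 + 114x4 + 190x5 ≥ 382   (calories)
  5.6x2 + 4.3x3 + 4.1x4 + 3.2x5 ≥ 3.6   (fibre)
  84x1 + 64x2 + 8x3 + 44x4 + 19x5 ≥ 97   (calcium)
  x1, x2, x3, x4, x5 ≥ 0.
The cheapest feasible vertex uses only cottage cheese, bananas; broccoli, sweet potato, brown rice are not used. The calories and calcium requirements are met with equality.
Optimal quantities: cottage cheese = 0.9653 servings, bananas = 1.99 servings.
Objective = 0.82·0.9653 + 0.34·1.99 = 1.4681.

€1.47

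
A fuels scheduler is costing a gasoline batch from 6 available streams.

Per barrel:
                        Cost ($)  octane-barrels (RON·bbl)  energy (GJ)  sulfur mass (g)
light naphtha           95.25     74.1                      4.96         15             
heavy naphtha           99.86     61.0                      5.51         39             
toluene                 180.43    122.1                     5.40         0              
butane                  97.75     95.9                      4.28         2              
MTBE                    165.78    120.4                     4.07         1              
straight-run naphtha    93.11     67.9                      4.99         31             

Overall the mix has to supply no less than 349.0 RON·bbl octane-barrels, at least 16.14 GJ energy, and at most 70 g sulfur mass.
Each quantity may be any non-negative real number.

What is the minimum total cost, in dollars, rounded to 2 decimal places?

$362.46

Let x1 = barrels of light naphtha, x2 = barrels of heavy naphtha, x3 = barrels of toluene, x4 = barrels of butane, x5 = barrels of MTBE, x6 = barrels of straight-run naphtha.
Minimise 95.25x1 + 99.86x2 + 180.43x3 + 97.75x4 + 165.78x5 + 93.11x6 with:
  74.1x1 + 61x2 + 122.1x3 + 95.9x4 + 120.4x5 + 67.9x6 ≥ 349   (octane-barrels)
  4.96x1 + 5.51x2 + 5.4x3 + 4.28x4 + 4.07x5 + 4.99x6 ≥ 16.14   (energy)
  15x1 + 39x2 + 2x4 + 1x5 + 31x6 ≤ 70   (sulfur mass)
  x1, x2, x3, x4, x5, x6 ≥ 0.
At the optimum only light naphtha, butane are positive (heavy naphtha, toluene, MTBE, straight-run naphtha = 0). There the octane-barrels and energy constraints are tight.
Solving gives x1 = 0.341328, x4 = 3.37547.
Cost = 95.25·0.341328 + 97.75·3.37547 = 362.4637.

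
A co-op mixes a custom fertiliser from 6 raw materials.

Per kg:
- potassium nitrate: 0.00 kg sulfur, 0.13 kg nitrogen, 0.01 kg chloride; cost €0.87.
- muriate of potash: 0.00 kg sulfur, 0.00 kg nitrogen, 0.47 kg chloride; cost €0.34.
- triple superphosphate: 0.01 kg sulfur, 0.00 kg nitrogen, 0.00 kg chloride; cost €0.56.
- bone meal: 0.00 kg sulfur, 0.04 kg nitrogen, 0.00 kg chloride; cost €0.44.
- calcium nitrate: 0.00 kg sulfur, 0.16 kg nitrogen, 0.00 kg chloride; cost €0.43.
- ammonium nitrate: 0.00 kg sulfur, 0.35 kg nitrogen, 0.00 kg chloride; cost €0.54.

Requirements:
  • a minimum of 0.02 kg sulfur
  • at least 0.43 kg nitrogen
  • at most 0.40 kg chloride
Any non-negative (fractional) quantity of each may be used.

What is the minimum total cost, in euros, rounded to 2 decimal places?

Let x1 = kg of potassium nitrate, x2 = kg of muriate of potash, x3 = kg of triple superphosphate, x4 = kg of bone meal, x5 = kg of calcium nitrate, x6 = kg of ammonium nitrate.
Minimise 0.87x1 + 0.34x2 + 0.56x3 + 0.44x4 + 0.43x5 + 0.54x6 subject to:
  0.01x3 ≥ 0.02   (sulfur)
  0.13x1 + 0.04x4 + 0.16x5 + 0.35x6 ≥ 0.43   (nitrogen)
  0.01x1 + 0.47x2 ≤ 0.4   (chloride)
  x1, x2, x3, x4, x5, x6 ≥ 0.
The minimum-cost mix takes nothing from potassium nitrate, muriate of potash, bone meal, calcium nitrate — only triple superphosphate, ammonium nitrate. There the sulfur and nitrogen constraints are tight.
Solving gives x3 = 2, x6 = 1.229.
Cost = 0.56·2 + 0.54·1.229 = 1.7837.

€1.78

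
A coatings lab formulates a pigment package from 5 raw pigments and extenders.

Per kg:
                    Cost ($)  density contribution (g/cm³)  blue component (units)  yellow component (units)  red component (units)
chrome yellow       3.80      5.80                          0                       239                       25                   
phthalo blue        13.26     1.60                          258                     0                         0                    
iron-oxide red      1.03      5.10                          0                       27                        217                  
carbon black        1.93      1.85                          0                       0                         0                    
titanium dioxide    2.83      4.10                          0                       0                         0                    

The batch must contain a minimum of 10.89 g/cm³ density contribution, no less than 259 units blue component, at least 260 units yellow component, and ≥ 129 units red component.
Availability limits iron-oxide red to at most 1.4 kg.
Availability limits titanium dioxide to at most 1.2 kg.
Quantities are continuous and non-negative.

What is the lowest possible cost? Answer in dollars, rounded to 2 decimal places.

$17.85

Let x1 = kg of chrome yellow, x2 = kg of phthalo blue, x3 = kg of iron-oxide red, x4 = kg of carbon black, x5 = kg of titanium dioxide.
Minimize 3.8x1 + 13.26x2 + 1.03x3 + 1.93x4 + 2.83x5 s.t.:
  5.8x1 + 1.6x2 + 5.1x3 + 1.85x4 + 4.1x5 ≥ 10.89   (density contribution)
  258x2 ≥ 259   (blue component)
  239x1 + 27x3 ≥ 260   (yellow component)
  25x1 + 217x3 ≥ 129   (red component)
  x3 ≤ 1.4
  x5 ≤ 1.2
  x1, x2, x3, x4, x5 ≥ 0.
The optimal basis is {chrome yellow, phthalo blue, iron-oxide red}; carbon black, titanium dioxide drop out. There the density contribution, blue component, yellow component constraints are tight.
So chrome yellow = 1.012 kg, phthalo blue = 1.004 kg, iron-oxide red = 0.6691 kg.
Cost = 3.8·1.012 + 13.26·1.004 + 1.03·0.6691 = 17.8478.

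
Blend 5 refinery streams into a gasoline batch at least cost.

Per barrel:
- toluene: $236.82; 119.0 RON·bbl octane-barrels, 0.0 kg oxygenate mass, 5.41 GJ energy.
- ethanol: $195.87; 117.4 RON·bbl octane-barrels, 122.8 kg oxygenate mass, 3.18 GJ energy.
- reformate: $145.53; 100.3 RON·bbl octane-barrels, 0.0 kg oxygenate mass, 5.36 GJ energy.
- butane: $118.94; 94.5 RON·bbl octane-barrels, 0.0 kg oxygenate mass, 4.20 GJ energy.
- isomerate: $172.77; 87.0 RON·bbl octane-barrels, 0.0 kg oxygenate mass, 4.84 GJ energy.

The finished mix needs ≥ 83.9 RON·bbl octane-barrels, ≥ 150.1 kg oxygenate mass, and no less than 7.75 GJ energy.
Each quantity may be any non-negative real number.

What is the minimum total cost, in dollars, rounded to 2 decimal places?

$344.30

This is a linear program. Let x1 = barrels of toluene, x2 = barrels of ethanol, x3 = barrels of reformate, x4 = barrels of butane, x5 = barrels of isomerate.
min 236.82x1 + 195.87x2 + 145.53x3 + 118.94x4 + 172.77x5 subject to:
  119x1 + 117.4x2 + 100.3x3 + 94.5x4 + 87x5 ≥ 83.9   (octane-barrels)
  122.8x2 ≥ 150.1   (oxygenate mass)
  5.41x1 + 3.18x2 + 5.36x3 + 4.2x4 + 4.84x5 ≥ 7.75   (energy)
  x1, x2, x3, x4, x5 ≥ 0.
The cheapest feasible vertex uses only ethanol, reformate; toluene, butane, isomerate are not used. There the oxygenate mass and energy constraints are tight.
That vertex is x2 = 1.2223, x3 = 0.72072.
Hence cost = 195.87·1.2223 + 145.53·0.72072 = $344.2983.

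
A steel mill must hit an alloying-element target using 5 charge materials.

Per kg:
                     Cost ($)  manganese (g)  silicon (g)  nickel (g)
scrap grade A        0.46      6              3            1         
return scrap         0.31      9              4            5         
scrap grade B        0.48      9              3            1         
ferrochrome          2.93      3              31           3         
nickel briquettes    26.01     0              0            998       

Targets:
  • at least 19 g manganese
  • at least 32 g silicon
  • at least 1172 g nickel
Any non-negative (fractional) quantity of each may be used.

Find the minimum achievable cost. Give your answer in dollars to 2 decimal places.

Set it up as a linear program. Let x1 = kg of scrap grade A, x2 = kg of return scrap, x3 = kg of scrap grade B, x4 = kg of ferrochrome, x5 = kg of nickel briquettes.
min 0.46x1 + 0.31x2 + 0.48x3 + 2.93x4 + 26.01x5 s.t.:
  6x1 + 9x2 + 9x3 + 3x4 ≥ 19   (manganese)
  3x1 + 4x2 + 3x3 + 31x4 ≥ 32   (silicon)
  1x1 + 5x2 + 1x3 + 3x4 + 998x5 ≥ 1172   (nickel)
  x1, x2, x3, x4, x5 ≥ 0.
The optimal basis is {return scrap, nickel briquettes}; scrap grade A, scrap grade B, ferrochrome drop out. There the silicon and nickel constraints are tight.
Solving gives x2 = 8, x5 = 1.134.
Cost = 0.31·8 + 26.01·1.134 = 31.9753.

$31.98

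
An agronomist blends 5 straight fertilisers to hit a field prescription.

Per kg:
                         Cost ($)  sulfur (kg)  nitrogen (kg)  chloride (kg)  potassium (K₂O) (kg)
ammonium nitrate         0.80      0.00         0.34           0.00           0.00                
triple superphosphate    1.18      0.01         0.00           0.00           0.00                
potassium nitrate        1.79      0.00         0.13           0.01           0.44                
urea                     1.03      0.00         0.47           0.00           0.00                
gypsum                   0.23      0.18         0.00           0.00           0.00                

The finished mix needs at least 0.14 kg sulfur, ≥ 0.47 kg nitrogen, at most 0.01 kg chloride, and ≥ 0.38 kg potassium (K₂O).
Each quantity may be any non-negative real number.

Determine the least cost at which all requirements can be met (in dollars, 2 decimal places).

$2.51

Let x1 = kg of ammonium nitrate, x2 = kg of triple superphosphate, x3 = kg of potassium nitrate, x4 = kg of urea, x5 = kg of gypsum.
min 0.8x1 + 1.18x2 + 1.79x3 + 1.03x4 + 0.23x5 with:
  0.01x2 + 0.18x5 ≥ 0.14   (sulfur)
  0.34x1 + 0.13x3 + 0.47x4 ≥ 0.47   (nitrogen)
  0.01x3 ≤ 0.01   (chloride)
  0.44x3 ≥ 0.38   (potassium (K₂O))
  x1, x2, x3, x4, x5 ≥ 0.
The optimal basis is {potassium nitrate, urea, gypsum}; ammonium nitrate, triple superphosphate drop out. There the sulfur, nitrogen, potassium (K₂O) constraints are tight.
That vertex is x3 = 0.8636, x4 = 0.7611, x5 = 0.7778.
Cost = 1.79·0.8636 + 1.03·0.7611 + 0.23·0.7778 = 2.5087.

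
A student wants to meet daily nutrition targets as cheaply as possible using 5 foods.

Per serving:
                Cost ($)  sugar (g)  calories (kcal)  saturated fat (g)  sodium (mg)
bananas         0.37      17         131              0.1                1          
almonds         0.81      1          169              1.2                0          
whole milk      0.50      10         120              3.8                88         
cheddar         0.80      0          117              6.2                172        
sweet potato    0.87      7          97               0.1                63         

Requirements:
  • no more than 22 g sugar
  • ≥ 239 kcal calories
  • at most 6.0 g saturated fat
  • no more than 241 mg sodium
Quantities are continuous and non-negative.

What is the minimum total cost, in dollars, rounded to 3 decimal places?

Treat it as an LP. Let x1 = servings of bananas, x2 = servings of almonds, x3 = servings of whole milk, x4 = servings of cheddar, x5 = servings of sweet potato.
Minimise 0.37x1 + 0.81x2 + 0.5x3 + 0.8x4 + 0.87x5 s.t.:
  17x1 + 1x2 + 10x3 + 7x5 ≤ 22   (sugar)
  131x1 + 169x2 + 120x3 + 117x4 + 97x5 ≥ 239   (calories)
  0.1x1 + 1.2x2 + 3.8x3 + 6.2x4 + 0.1x5 ≤ 6   (saturated fat)
  1x1 + 88x3 + 172x4 + 63x5 ≤ 241   (sodium)
  x1, x2, x3, x4, x5 ≥ 0.
At the optimum only bananas, almonds are positive (whole milk, cheddar, sweet potato = 0). Binding constraints: sugar and calories.
So bananas = 1.269 servings, almonds = 0.4307 servings.
Cost = 0.37·1.269 + 0.81·0.4307 = 0.81840.

$0.818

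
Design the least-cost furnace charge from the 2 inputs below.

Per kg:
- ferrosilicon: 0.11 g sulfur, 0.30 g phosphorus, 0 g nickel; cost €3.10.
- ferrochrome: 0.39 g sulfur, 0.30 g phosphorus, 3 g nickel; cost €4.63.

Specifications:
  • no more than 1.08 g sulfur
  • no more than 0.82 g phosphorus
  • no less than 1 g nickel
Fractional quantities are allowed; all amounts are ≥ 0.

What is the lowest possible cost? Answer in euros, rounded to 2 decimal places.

Let x1 = kg of ferrosilicon, x2 = kg of ferrochrome.
min 3.1x1 + 4.63x2 s.t.:
  0.11x1 + 0.39x2 ≤ 1.08   (sulfur)
  0.3x1 + 0.3x2 ≤ 0.82   (phosphorus)
  3x2 ≥ 1   (nickel)
  x1, x2 ≥ 0.
At the optimum only ferrochrome is positive (ferrosilicon = 0). Binding constraint: nickel.
Optimal quantities: ferrochrome = 0.3333 kg.
Cost = 4.63·0.3333 = 1.5432.

€1.54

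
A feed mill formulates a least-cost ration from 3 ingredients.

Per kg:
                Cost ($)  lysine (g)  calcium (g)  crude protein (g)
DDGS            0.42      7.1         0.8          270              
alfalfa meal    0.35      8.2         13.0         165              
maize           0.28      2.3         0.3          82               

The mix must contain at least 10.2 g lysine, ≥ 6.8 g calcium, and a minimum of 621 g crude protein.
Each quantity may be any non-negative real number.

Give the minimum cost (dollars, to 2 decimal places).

$1.00

This is a linear program. Let x1 = kg of DDGS, x2 = kg of alfalfa meal, x3 = kg of maize.
min 0.42x1 + 0.35x2 + 0.28x3 subject to:
  7.1x1 + 8.2x2 + 2.3x3 ≥ 10.2   (lysine)
  0.8x1 + 13x2 + 0.3x3 ≥ 6.8   (calcium)
  270x1 + 165x2 + 82x3 ≥ 621   (crude protein)
  x1, x2, x3 ≥ 0.
The cheapest feasible vertex uses only DDGS, alfalfa meal; maize is not used. The calcium and crude protein requirements are met with equality.
That vertex is x1 = 2.058, x2 = 0.3964.
Cost = 0.42·2.058 + 0.35·0.3964 = 1.0031.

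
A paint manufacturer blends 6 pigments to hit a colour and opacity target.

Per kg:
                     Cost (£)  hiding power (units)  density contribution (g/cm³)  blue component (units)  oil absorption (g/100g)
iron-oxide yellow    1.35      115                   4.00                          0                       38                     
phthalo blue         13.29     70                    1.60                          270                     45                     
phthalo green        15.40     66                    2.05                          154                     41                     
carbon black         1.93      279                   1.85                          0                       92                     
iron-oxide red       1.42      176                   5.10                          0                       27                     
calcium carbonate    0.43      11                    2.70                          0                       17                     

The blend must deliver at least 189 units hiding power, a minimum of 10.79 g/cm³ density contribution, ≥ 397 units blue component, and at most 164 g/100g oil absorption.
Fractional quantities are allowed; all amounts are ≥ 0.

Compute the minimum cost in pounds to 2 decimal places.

This is a linear program. Let x1 = kg of iron-oxide yellow, x2 = kg of phthalo blue, x3 = kg of phthalo green, x4 = kg of carbon black, x5 = kg of iron-oxide red, x6 = kg of calcium carbonate.
Minimise 1.35x1 + 13.29x2 + 15.4x3 + 1.93x4 + 1.42x5 + 0.43x6 s.t.:
  115x1 + 70x2 + 66x3 + 279x4 + 176x5 + 11x6 ≥ 189   (hiding power)
  4x1 + 1.6x2 + 2.05x3 + 1.85x4 + 5.1x5 + 2.7x6 ≥ 10.79   (density contribution)
  270x2 + 154x3 ≥ 397   (blue component)
  38x1 + 45x2 + 41x3 + 92x4 + 27x5 + 17x6 ≤ 164   (oil absorption)
  x1, x2, x3, x4, x5, x6 ≥ 0.
At the optimum only phthalo blue, iron-oxide red, calcium carbonate are positive (iron-oxide yellow, phthalo green, carbon black = 0). There the hiding power, density contribution, blue component constraints are tight.
Optimal quantities: phthalo blue = 1.4704 kg, iron-oxide red = 0.33307 kg, calcium carbonate = 2.4958 kg.
Objective = 13.29·1.4704 + 1.42·0.33307 + 0.43·2.4958 = 21.0878.

£21.09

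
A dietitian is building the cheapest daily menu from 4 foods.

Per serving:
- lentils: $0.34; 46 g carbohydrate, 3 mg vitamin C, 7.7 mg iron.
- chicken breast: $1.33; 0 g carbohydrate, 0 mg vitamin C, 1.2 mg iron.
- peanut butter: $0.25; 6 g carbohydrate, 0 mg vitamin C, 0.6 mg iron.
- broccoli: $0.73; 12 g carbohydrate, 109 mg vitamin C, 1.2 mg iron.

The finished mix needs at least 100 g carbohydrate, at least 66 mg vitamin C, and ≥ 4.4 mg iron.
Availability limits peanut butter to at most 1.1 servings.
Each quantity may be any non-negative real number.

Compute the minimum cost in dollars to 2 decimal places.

Let x1 = servings of lentils, x2 = servings of chicken breast, x3 = servings of peanut butter, x4 = servings of broccoli.
Minimize 0.34x1 + 1.33x2 + 0.25x3 + 0.73x4 with:
  46x1 + 6x3 + 12x4 ≥ 100   (carbohydrate)
  3x1 + 109x4 ≥ 66   (vitamin C)
  7.7x1 + 1.2x2 + 0.6x3 + 1.2x4 ≥ 4.4   (iron)
  x3 ≤ 1.1
  x1, x2, x3, x4 ≥ 0.
The minimum-cost mix takes nothing from chicken breast, peanut butter — only lentils, broccoli. Binding constraints: carbohydrate and vitamin C.
Solving gives x1 = 2.031, x4 = 0.5496.
Objective = 0.34·2.031 + 0.73·0.5496 = 1.0917.

$1.09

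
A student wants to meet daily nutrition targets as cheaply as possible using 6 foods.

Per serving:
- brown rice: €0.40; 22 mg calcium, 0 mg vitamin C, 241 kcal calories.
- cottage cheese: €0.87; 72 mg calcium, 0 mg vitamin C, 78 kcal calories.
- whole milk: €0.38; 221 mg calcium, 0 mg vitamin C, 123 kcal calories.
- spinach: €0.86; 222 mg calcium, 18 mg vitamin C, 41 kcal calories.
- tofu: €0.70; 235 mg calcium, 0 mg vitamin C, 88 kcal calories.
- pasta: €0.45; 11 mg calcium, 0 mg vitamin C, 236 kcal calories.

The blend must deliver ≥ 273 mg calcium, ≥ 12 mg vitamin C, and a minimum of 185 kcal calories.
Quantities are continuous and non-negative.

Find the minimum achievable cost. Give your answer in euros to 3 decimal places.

€0.928

Treat it as an LP. Let x1 = servings of brown rice, x2 = servings of cottage cheese, x3 = servings of whole milk, x4 = servings of spinach, x5 = servings of tofu, x6 = servings of pasta.
Minimize 0.4x1 + 0.87x2 + 0.38x3 + 0.86x4 + 0.7x5 + 0.45x6 with:
  22x1 + 72x2 + 221x3 + 222x4 + 235x5 + 11x6 ≥ 273   (calcium)
  18x4 ≥ 12   (vitamin C)
  241x1 + 78x2 + 123x3 + 41x4 + 88x5 + 236x6 ≥ 185   (calories)
  x1, x2, x3, x4, x5, x6 ≥ 0.
The minimum-cost mix takes nothing from cottage cheese, tofu, pasta — only brown rice, whole milk, spinach. There the calcium, vitamin C, calories constraints are tight.
That vertex is x1 = 0.3851, x3 = 0.5273, x4 = 0.6667.
Objective = 0.4·0.3851 + 0.38·0.5273 + 0.86·0.6667 = 0.92778.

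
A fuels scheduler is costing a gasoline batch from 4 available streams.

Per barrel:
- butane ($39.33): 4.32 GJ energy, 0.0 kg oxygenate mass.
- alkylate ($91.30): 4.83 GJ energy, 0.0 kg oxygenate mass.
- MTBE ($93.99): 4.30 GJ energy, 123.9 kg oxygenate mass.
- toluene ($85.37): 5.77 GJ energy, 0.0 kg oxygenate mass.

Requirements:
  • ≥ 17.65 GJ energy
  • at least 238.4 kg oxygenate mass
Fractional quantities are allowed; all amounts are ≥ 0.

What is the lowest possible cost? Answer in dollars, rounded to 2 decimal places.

$266.21

Let x1 = barrels of butane, x2 = barrels of alkylate, x3 = barrels of MTBE, x4 = barrels of toluene.
min 39.33x1 + 91.3x2 + 93.99x3 + 85.37x4 s.t.:
  4.32x1 + 4.83x2 + 4.3x3 + 5.77x4 ≥ 17.65   (energy)
  123.9x3 ≥ 238.4   (oxygenate mass)
  x1, x2, x3, x4 ≥ 0.
The cheapest feasible vertex uses only butane, MTBE; alkylate, toluene are not used. The energy and oxygenate mass requirements are met with equality.
Solving gives x1 = 2.1704, x3 = 1.9241.
Hence cost = 39.33·2.1704 + 93.99·1.9241 = $266.2080.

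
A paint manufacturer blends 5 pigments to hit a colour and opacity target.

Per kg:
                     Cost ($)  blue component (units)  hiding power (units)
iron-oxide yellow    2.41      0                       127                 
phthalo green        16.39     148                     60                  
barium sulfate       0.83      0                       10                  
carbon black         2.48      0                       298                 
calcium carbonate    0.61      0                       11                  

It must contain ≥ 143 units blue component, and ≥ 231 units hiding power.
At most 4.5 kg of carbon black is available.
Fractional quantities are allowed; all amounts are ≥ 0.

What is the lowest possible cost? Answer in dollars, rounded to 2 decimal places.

Let x1 = kg of iron-oxide yellow, x2 = kg of phthalo green, x3 = kg of barium sulfate, x4 = kg of carbon black, x5 = kg of calcium carbonate.
min 2.41x1 + 16.39x2 + 0.83x3 + 2.48x4 + 0.61x5 s.t.:
  148x2 ≥ 143   (blue component)
  127x1 + 60x2 + 10x3 + 298x4 + 11x5 ≥ 231   (hiding power)
  x4 ≤ 4.5
  x1, x2, x3, x4, x5 ≥ 0.
The cheapest feasible vertex uses only phthalo green, carbon black; iron-oxide yellow, barium sulfate, calcium carbonate are not used. There the blue component and hiding power constraints are tight.
Optimal quantities: phthalo green = 0.9662 kg, carbon black = 0.5806 kg.
Objective = 16.39·0.9662 + 2.48·0.5806 = 17.2759.

$17.28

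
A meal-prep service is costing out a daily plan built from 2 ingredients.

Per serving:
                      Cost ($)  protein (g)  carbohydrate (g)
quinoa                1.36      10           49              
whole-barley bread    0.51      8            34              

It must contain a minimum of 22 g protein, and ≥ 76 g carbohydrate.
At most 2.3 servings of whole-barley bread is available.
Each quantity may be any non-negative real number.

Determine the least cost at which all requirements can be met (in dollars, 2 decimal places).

Treat it as an LP. Let x1 = servings of quinoa, x2 = servings of whole-barley bread.
min 1.36x1 + 0.51x2 s.t.:
  10x1 + 8x2 ≥ 22   (protein)
  49x1 + 34x2 ≥ 76   (carbohydrate)
  x2 ≤ 2.3
  x1, x2 ≥ 0.
Both inputs are positive at the optimum. Binding constraints: protein and the whole-barley bread cap.
That vertex is x1 = 0.36, x2 = 2.3.
Cost = 1.36·0.36 + 0.51·2.3 = 1.6626.

$1.66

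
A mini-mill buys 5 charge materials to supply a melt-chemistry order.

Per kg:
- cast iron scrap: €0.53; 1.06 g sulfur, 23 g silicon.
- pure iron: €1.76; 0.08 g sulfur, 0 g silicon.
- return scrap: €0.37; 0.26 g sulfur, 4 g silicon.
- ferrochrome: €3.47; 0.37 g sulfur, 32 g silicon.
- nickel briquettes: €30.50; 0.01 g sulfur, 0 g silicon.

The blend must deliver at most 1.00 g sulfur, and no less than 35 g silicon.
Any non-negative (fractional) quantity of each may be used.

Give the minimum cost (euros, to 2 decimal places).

Let x1 = kg of cast iron scrap, x2 = kg of pure iron, x3 = kg of return scrap, x4 = kg of ferrochrome, x5 = kg of nickel briquettes.
min 0.53x1 + 1.76x2 + 0.37x3 + 3.47x4 + 30.5x5 s.t.:
  1.06x1 + 0.08x2 + 0.26x3 + 0.37x4 + 0.01x5 ≤ 1   (sulfur)
  23x1 + 4x3 + 32x4 ≥ 35   (silicon)
  x1, x2, x3, x4, x5 ≥ 0.
The optimal basis is {cast iron scrap, ferrochrome}; pure iron, return scrap, nickel briquettes drop out. Binding constraints: sulfur and silicon.
That vertex is x1 = 0.7497, x4 = 0.5549.
Cost = 0.53·0.7497 + 3.47·0.5549 = 2.3228.

€2.32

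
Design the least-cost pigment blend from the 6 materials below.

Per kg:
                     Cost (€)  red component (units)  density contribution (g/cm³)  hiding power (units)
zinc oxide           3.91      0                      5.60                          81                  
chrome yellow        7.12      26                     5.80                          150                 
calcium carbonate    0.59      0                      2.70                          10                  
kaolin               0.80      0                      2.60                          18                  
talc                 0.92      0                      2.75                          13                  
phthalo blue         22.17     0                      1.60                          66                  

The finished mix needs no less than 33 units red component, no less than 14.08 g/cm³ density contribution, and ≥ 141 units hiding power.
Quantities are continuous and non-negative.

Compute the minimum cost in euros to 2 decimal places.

€10.51

Treat it as an LP. Let x1 = kg of zinc oxide, x2 = kg of chrome yellow, x3 = kg of calcium carbonate, x4 = kg of kaolin, x5 = kg of talc, x6 = kg of phthalo blue.
min 3.91x1 + 7.12x2 + 0.59x3 + 0.8x4 + 0.92x5 + 22.17x6 s.t.:
  26x2 ≥ 33   (red component)
  5.6x1 + 5.8x2 + 2.7x3 + 2.6x4 + 2.75x5 + 1.6x6 ≥ 14.08   (density contribution)
  81x1 + 150x2 + 10x3 + 18x4 + 13x5 + 66x6 ≥ 141   (hiding power)
  x1, x2, x3, x4, x5, x6 ≥ 0.
The optimal basis is {chrome yellow, calcium carbonate}; zinc oxide, kaolin, talc, phthalo blue drop out. There the red component and density contribution constraints are tight.
Optimal quantities: chrome yellow = 1.26923 kg, calcium carbonate = 2.48832 kg.
Objective = 7.12·1.26923 + 0.59·2.48832 = 10.50503.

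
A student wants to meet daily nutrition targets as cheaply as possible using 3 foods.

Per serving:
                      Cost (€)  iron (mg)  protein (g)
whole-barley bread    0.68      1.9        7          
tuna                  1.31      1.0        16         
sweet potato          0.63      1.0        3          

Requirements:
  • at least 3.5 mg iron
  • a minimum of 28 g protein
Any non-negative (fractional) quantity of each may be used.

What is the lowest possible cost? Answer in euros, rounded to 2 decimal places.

This is a linear program. Let x1 = servings of whole-barley bread, x2 = servings of tuna, x3 = servings of sweet potato.
Minimize 0.68x1 + 1.31x2 + 0.63x3 s.t.:
  1.9x1 + 1x2 + 1x3 ≥ 3.5   (iron)
  7x1 + 16x2 + 3x3 ≥ 28   (protein)
  x1, x2, x3 ≥ 0.
The cheapest feasible vertex uses only whole-barley bread, tuna; sweet potato is not used. There the iron and protein constraints are tight.
Optimal quantities: whole-barley bread = 1.197 servings, tuna = 1.226 servings.
Objective = 0.68·1.197 + 1.31·1.226 = 2.4200.

€2.42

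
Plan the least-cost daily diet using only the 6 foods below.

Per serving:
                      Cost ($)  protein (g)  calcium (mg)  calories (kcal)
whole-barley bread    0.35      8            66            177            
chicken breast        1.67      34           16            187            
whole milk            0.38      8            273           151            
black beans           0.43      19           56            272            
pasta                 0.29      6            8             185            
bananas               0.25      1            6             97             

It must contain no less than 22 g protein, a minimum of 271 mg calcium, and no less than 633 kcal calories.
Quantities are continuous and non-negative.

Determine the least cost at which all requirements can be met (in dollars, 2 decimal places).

$1.08

This is a linear program. Let x1 = servings of whole-barley bread, x2 = servings of chicken breast, x3 = servings of whole milk, x4 = servings of black beans, x5 = servings of pasta, x6 = servings of bananas.
Minimize 0.35x1 + 1.67x2 + 0.38x3 + 0.43x4 + 0.29x5 + 0.25x6 s.t.:
  8x1 + 34x2 + 8x3 + 19x4 + 6x5 + 1x6 ≥ 22   (protein)
  66x1 + 16x2 + 273x3 + 56x4 + 8x5 + 6x6 ≥ 271   (calcium)
  177x1 + 187x2 + 151x3 + 272x4 + 185x5 + 97x6 ≥ 633   (calories)
  x1, x2, x3, x4, x5, x6 ≥ 0.
The optimal basis is {whole milk, black beans}; whole-barley bread, chicken breast, pasta, bananas drop out. Binding constraints: calcium and calories.
So whole milk = 0.5815 servings, black beans = 2.004 servings.
Total cost: 0.38·0.5815 + 0.43·2.004 = 1.0827.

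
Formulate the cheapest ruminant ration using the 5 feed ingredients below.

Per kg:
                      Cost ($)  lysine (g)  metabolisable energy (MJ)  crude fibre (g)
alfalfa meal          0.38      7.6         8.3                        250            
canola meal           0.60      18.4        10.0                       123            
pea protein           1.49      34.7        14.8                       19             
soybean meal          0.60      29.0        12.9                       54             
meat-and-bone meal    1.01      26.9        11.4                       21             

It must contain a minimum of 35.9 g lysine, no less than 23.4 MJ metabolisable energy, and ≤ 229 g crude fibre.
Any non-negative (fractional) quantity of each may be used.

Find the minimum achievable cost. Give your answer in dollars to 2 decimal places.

This is a linear program. Let x1 = kg of alfalfa meal, x2 = kg of canola meal, x3 = kg of pea protein, x4 = kg of soybean meal, x5 = kg of meat-and-bone meal.
Minimize 0.38x1 + 0.6x2 + 1.49x3 + 0.6x4 + 1.01x5 with:
  7.6x1 + 18.4x2 + 34.7x3 + 29x4 + 26.9x5 ≥ 35.9   (lysine)
  8.3x1 + 10x2 + 14.8x3 + 12.9x4 + 11.4x5 ≥ 23.4   (metabolisable energy)
  250x1 + 123x2 + 19x3 + 54x4 + 21x5 ≤ 229   (crude fibre)
  x1, x2, x3, x4, x5 ≥ 0.
The cheapest feasible vertex uses only alfalfa meal, soybean meal; canola meal, pea protein, meat-and-bone meal are not used. The metabolisable energy and crude fibre requirements are met with equality.
Solving gives x1 = 0.6088, x4 = 1.422.
Hence cost = 0.38·0.6088 + 0.6·1.422 = $1.0845.

$1.08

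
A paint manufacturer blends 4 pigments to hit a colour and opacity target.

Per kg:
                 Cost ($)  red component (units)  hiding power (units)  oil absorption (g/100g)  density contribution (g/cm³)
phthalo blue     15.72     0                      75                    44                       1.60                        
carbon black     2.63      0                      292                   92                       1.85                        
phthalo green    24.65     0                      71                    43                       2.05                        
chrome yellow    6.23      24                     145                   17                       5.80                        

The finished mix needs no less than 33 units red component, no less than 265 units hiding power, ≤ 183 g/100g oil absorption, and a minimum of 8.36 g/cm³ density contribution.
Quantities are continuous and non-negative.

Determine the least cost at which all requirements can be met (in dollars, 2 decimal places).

$9.16

Treat it as an LP. Let x1 = kg of phthalo blue, x2 = kg of carbon black, x3 = kg of phthalo green, x4 = kg of chrome yellow.
Minimize 15.72x1 + 2.63x2 + 24.65x3 + 6.23x4 subject to:
  24x4 ≥ 33   (red component)
  75x1 + 292x2 + 71x3 + 145x4 ≥ 265   (hiding power)
  44x1 + 92x2 + 43x3 + 17x4 ≤ 183   (oil absorption)
  1.6x1 + 1.85x2 + 2.05x3 + 5.8x4 ≥ 8.36   (density contribution)
  x1, x2, x3, x4 ≥ 0.
At the optimum only carbon black, chrome yellow are positive (phthalo blue, phthalo green = 0). Binding constraints: red component and hiding power.
Solving gives x2 = 0.2247, x4 = 1.375.
Total cost: 2.63·0.2247 + 6.23·1.375 = 9.1572.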